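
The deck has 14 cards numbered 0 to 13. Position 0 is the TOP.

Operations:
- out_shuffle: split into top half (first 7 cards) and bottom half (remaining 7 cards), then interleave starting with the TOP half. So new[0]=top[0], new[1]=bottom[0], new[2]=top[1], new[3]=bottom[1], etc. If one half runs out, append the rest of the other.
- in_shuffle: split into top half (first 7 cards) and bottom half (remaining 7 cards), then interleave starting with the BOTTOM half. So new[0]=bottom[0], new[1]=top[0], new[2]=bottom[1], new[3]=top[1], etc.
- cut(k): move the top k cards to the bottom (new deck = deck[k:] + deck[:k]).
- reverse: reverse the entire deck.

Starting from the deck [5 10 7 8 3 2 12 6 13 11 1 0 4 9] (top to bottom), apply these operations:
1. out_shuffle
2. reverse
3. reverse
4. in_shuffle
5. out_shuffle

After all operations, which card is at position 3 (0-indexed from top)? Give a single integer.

Answer: 4

Derivation:
After op 1 (out_shuffle): [5 6 10 13 7 11 8 1 3 0 2 4 12 9]
After op 2 (reverse): [9 12 4 2 0 3 1 8 11 7 13 10 6 5]
After op 3 (reverse): [5 6 10 13 7 11 8 1 3 0 2 4 12 9]
After op 4 (in_shuffle): [1 5 3 6 0 10 2 13 4 7 12 11 9 8]
After op 5 (out_shuffle): [1 13 5 4 3 7 6 12 0 11 10 9 2 8]
Position 3: card 4.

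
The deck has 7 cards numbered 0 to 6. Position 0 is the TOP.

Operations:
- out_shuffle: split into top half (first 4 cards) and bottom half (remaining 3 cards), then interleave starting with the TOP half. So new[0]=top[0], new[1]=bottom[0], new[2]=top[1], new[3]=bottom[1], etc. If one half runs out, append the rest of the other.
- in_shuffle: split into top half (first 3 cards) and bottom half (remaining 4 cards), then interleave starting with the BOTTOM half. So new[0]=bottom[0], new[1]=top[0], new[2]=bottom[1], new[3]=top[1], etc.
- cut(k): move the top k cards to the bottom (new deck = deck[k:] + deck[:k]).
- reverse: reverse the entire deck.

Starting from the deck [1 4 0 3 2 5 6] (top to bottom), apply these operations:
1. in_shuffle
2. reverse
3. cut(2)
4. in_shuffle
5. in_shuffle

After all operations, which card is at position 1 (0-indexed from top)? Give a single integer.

Answer: 1

Derivation:
After op 1 (in_shuffle): [3 1 2 4 5 0 6]
After op 2 (reverse): [6 0 5 4 2 1 3]
After op 3 (cut(2)): [5 4 2 1 3 6 0]
After op 4 (in_shuffle): [1 5 3 4 6 2 0]
After op 5 (in_shuffle): [4 1 6 5 2 3 0]
Position 1: card 1.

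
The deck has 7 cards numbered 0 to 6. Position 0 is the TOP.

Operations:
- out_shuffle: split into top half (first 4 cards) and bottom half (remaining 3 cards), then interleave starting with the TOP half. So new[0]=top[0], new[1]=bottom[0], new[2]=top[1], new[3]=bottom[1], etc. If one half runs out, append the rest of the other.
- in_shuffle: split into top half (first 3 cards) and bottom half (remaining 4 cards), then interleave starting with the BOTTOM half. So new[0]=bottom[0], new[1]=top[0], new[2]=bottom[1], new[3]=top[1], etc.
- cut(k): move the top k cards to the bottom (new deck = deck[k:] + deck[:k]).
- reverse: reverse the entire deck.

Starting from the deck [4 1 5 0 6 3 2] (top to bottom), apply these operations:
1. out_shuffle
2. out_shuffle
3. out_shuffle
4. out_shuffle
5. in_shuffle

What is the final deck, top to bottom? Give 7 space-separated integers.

After op 1 (out_shuffle): [4 6 1 3 5 2 0]
After op 2 (out_shuffle): [4 5 6 2 1 0 3]
After op 3 (out_shuffle): [4 1 5 0 6 3 2]
After op 4 (out_shuffle): [4 6 1 3 5 2 0]
After op 5 (in_shuffle): [3 4 5 6 2 1 0]

Answer: 3 4 5 6 2 1 0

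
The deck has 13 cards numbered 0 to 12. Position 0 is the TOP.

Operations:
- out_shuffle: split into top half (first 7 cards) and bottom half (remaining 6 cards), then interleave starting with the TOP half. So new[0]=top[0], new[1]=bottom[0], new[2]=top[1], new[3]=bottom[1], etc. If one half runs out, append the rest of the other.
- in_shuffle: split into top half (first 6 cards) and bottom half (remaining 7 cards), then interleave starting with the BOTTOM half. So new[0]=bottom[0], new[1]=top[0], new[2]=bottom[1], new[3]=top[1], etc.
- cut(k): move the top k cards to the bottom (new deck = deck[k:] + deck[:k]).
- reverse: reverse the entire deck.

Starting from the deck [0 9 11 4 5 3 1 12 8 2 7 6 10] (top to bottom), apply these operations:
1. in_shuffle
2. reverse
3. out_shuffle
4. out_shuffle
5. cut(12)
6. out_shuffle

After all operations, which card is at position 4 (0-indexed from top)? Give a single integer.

After op 1 (in_shuffle): [1 0 12 9 8 11 2 4 7 5 6 3 10]
After op 2 (reverse): [10 3 6 5 7 4 2 11 8 9 12 0 1]
After op 3 (out_shuffle): [10 11 3 8 6 9 5 12 7 0 4 1 2]
After op 4 (out_shuffle): [10 12 11 7 3 0 8 4 6 1 9 2 5]
After op 5 (cut(12)): [5 10 12 11 7 3 0 8 4 6 1 9 2]
After op 6 (out_shuffle): [5 8 10 4 12 6 11 1 7 9 3 2 0]
Position 4: card 12.

Answer: 12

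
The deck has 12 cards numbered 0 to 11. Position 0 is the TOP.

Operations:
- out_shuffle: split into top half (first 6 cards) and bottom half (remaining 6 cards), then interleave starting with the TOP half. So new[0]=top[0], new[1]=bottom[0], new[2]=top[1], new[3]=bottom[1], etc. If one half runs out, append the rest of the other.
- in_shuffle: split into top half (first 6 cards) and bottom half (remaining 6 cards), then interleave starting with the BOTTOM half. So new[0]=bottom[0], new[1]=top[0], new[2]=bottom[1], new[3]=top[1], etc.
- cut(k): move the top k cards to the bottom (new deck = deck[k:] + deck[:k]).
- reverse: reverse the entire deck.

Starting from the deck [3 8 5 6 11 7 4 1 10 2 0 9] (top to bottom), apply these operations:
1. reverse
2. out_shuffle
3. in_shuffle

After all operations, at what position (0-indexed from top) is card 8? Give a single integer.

After op 1 (reverse): [9 0 2 10 1 4 7 11 6 5 8 3]
After op 2 (out_shuffle): [9 7 0 11 2 6 10 5 1 8 4 3]
After op 3 (in_shuffle): [10 9 5 7 1 0 8 11 4 2 3 6]
Card 8 is at position 6.

Answer: 6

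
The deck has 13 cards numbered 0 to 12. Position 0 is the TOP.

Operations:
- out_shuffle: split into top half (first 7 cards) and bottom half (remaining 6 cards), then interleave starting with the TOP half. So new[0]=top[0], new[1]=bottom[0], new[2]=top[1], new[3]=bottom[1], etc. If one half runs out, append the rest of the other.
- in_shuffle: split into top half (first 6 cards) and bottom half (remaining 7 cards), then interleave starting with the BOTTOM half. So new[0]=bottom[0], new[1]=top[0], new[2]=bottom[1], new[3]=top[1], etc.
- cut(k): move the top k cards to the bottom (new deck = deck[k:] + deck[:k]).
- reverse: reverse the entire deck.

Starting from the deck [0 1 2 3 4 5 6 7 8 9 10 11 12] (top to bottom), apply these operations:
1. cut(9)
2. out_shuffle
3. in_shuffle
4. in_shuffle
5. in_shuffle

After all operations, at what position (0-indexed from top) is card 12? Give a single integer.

Answer: 3

Derivation:
After op 1 (cut(9)): [9 10 11 12 0 1 2 3 4 5 6 7 8]
After op 2 (out_shuffle): [9 3 10 4 11 5 12 6 0 7 1 8 2]
After op 3 (in_shuffle): [12 9 6 3 0 10 7 4 1 11 8 5 2]
After op 4 (in_shuffle): [7 12 4 9 1 6 11 3 8 0 5 10 2]
After op 5 (in_shuffle): [11 7 3 12 8 4 0 9 5 1 10 6 2]
Card 12 is at position 3.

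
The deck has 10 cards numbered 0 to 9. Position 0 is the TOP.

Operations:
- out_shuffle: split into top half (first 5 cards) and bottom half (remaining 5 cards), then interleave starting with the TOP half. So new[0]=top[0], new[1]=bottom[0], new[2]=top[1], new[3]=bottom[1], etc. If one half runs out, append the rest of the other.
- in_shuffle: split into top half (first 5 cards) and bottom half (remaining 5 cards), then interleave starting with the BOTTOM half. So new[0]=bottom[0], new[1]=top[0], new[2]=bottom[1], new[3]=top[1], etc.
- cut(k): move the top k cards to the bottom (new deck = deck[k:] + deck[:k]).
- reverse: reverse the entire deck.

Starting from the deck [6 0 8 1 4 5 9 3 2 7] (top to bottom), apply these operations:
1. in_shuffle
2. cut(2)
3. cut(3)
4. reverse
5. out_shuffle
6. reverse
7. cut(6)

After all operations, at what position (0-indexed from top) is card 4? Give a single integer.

After op 1 (in_shuffle): [5 6 9 0 3 8 2 1 7 4]
After op 2 (cut(2)): [9 0 3 8 2 1 7 4 5 6]
After op 3 (cut(3)): [8 2 1 7 4 5 6 9 0 3]
After op 4 (reverse): [3 0 9 6 5 4 7 1 2 8]
After op 5 (out_shuffle): [3 4 0 7 9 1 6 2 5 8]
After op 6 (reverse): [8 5 2 6 1 9 7 0 4 3]
After op 7 (cut(6)): [7 0 4 3 8 5 2 6 1 9]
Card 4 is at position 2.

Answer: 2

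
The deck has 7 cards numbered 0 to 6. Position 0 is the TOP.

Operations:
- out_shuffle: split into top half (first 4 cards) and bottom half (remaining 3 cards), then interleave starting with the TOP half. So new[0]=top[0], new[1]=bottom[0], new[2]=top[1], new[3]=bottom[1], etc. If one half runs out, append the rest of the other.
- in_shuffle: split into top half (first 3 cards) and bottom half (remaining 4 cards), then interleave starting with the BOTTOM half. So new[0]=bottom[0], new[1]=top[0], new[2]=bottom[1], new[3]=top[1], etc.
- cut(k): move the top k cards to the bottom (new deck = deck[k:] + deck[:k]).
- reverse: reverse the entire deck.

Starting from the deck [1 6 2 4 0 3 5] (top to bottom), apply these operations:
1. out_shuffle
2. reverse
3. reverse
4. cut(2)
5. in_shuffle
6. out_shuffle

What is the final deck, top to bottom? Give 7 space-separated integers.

Answer: 5 1 6 2 4 0 3

Derivation:
After op 1 (out_shuffle): [1 0 6 3 2 5 4]
After op 2 (reverse): [4 5 2 3 6 0 1]
After op 3 (reverse): [1 0 6 3 2 5 4]
After op 4 (cut(2)): [6 3 2 5 4 1 0]
After op 5 (in_shuffle): [5 6 4 3 1 2 0]
After op 6 (out_shuffle): [5 1 6 2 4 0 3]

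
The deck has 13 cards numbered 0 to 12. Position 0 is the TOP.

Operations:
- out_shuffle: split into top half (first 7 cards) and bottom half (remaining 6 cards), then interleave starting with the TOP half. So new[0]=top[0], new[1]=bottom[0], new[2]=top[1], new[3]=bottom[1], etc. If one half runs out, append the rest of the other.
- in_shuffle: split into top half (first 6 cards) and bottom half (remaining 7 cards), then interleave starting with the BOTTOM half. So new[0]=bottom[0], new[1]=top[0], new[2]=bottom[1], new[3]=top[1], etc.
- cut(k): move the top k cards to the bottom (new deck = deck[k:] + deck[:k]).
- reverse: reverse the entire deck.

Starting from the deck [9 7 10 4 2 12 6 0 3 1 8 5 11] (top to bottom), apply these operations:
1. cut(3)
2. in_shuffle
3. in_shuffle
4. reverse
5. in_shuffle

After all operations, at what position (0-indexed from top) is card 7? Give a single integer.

Answer: 9

Derivation:
After op 1 (cut(3)): [4 2 12 6 0 3 1 8 5 11 9 7 10]
After op 2 (in_shuffle): [1 4 8 2 5 12 11 6 9 0 7 3 10]
After op 3 (in_shuffle): [11 1 6 4 9 8 0 2 7 5 3 12 10]
After op 4 (reverse): [10 12 3 5 7 2 0 8 9 4 6 1 11]
After op 5 (in_shuffle): [0 10 8 12 9 3 4 5 6 7 1 2 11]
Card 7 is at position 9.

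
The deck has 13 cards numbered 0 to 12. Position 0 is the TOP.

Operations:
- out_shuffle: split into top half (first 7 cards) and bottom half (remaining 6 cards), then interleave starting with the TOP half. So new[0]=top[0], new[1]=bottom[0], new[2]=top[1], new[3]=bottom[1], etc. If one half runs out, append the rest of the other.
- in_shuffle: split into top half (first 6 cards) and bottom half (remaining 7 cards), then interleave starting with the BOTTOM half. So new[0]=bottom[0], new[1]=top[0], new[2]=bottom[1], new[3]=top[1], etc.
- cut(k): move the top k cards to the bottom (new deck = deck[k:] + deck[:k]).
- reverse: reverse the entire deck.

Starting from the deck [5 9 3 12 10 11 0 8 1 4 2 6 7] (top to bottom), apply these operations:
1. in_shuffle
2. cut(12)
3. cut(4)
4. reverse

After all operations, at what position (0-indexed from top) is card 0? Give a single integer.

After op 1 (in_shuffle): [0 5 8 9 1 3 4 12 2 10 6 11 7]
After op 2 (cut(12)): [7 0 5 8 9 1 3 4 12 2 10 6 11]
After op 3 (cut(4)): [9 1 3 4 12 2 10 6 11 7 0 5 8]
After op 4 (reverse): [8 5 0 7 11 6 10 2 12 4 3 1 9]
Card 0 is at position 2.

Answer: 2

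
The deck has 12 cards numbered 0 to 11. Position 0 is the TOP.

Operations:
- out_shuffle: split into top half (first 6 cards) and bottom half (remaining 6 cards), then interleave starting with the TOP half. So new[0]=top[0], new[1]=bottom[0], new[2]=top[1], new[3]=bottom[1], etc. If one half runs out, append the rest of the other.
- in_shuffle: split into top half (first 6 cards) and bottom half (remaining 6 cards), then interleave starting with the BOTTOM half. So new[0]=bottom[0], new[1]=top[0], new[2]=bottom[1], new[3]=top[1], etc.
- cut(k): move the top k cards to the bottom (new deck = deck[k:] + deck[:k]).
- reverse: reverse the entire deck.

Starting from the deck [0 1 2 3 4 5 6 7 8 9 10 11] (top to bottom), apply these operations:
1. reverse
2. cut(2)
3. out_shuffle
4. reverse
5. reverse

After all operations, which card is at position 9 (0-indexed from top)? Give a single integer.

After op 1 (reverse): [11 10 9 8 7 6 5 4 3 2 1 0]
After op 2 (cut(2)): [9 8 7 6 5 4 3 2 1 0 11 10]
After op 3 (out_shuffle): [9 3 8 2 7 1 6 0 5 11 4 10]
After op 4 (reverse): [10 4 11 5 0 6 1 7 2 8 3 9]
After op 5 (reverse): [9 3 8 2 7 1 6 0 5 11 4 10]
Position 9: card 11.

Answer: 11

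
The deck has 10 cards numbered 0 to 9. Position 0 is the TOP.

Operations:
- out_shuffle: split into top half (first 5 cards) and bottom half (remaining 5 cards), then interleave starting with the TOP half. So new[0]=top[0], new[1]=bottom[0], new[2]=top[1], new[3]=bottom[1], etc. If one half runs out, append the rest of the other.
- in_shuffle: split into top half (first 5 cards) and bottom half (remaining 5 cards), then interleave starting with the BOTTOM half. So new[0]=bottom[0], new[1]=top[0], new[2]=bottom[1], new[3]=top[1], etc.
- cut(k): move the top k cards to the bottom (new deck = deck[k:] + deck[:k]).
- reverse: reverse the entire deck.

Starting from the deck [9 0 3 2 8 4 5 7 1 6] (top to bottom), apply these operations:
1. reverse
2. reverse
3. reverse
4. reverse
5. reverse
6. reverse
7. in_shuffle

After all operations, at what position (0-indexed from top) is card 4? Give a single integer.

After op 1 (reverse): [6 1 7 5 4 8 2 3 0 9]
After op 2 (reverse): [9 0 3 2 8 4 5 7 1 6]
After op 3 (reverse): [6 1 7 5 4 8 2 3 0 9]
After op 4 (reverse): [9 0 3 2 8 4 5 7 1 6]
After op 5 (reverse): [6 1 7 5 4 8 2 3 0 9]
After op 6 (reverse): [9 0 3 2 8 4 5 7 1 6]
After op 7 (in_shuffle): [4 9 5 0 7 3 1 2 6 8]
Card 4 is at position 0.

Answer: 0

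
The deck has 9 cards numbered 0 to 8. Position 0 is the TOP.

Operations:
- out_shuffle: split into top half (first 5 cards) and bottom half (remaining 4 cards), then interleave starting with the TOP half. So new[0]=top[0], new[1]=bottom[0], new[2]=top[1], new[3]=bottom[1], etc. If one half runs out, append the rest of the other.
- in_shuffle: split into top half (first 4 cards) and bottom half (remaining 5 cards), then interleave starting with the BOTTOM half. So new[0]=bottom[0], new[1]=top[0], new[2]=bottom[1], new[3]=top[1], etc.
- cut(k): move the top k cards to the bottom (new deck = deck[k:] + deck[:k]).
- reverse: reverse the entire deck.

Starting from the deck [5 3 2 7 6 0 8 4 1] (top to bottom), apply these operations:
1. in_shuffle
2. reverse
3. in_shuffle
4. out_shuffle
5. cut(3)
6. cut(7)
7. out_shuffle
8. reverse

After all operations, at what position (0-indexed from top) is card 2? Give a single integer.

Answer: 0

Derivation:
After op 1 (in_shuffle): [6 5 0 3 8 2 4 7 1]
After op 2 (reverse): [1 7 4 2 8 3 0 5 6]
After op 3 (in_shuffle): [8 1 3 7 0 4 5 2 6]
After op 4 (out_shuffle): [8 4 1 5 3 2 7 6 0]
After op 5 (cut(3)): [5 3 2 7 6 0 8 4 1]
After op 6 (cut(7)): [4 1 5 3 2 7 6 0 8]
After op 7 (out_shuffle): [4 7 1 6 5 0 3 8 2]
After op 8 (reverse): [2 8 3 0 5 6 1 7 4]
Card 2 is at position 0.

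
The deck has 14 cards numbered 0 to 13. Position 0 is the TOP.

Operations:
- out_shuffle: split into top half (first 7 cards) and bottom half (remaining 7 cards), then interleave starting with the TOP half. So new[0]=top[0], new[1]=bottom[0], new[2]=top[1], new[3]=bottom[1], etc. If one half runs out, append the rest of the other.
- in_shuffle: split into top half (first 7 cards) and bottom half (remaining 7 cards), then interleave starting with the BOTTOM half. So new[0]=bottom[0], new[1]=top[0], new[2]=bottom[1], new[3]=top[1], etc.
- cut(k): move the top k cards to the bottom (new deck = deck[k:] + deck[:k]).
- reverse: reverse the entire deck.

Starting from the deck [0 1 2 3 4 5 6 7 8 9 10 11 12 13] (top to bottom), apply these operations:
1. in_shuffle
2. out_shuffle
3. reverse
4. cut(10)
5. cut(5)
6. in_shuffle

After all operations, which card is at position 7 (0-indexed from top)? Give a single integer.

Answer: 5

Derivation:
After op 1 (in_shuffle): [7 0 8 1 9 2 10 3 11 4 12 5 13 6]
After op 2 (out_shuffle): [7 3 0 11 8 4 1 12 9 5 2 13 10 6]
After op 3 (reverse): [6 10 13 2 5 9 12 1 4 8 11 0 3 7]
After op 4 (cut(10)): [11 0 3 7 6 10 13 2 5 9 12 1 4 8]
After op 5 (cut(5)): [10 13 2 5 9 12 1 4 8 11 0 3 7 6]
After op 6 (in_shuffle): [4 10 8 13 11 2 0 5 3 9 7 12 6 1]
Position 7: card 5.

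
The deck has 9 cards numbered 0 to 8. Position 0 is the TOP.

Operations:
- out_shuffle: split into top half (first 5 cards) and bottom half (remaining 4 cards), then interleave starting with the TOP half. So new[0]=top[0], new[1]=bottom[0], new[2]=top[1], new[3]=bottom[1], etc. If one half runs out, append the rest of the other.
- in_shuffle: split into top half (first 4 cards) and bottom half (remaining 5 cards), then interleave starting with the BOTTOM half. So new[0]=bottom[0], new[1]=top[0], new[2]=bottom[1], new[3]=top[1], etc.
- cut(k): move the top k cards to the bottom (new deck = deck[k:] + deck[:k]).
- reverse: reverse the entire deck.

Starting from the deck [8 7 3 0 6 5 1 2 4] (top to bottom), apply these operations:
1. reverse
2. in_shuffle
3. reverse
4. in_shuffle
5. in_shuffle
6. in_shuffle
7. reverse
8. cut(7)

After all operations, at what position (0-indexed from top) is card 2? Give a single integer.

Answer: 8

Derivation:
After op 1 (reverse): [4 2 1 5 6 0 3 7 8]
After op 2 (in_shuffle): [6 4 0 2 3 1 7 5 8]
After op 3 (reverse): [8 5 7 1 3 2 0 4 6]
After op 4 (in_shuffle): [3 8 2 5 0 7 4 1 6]
After op 5 (in_shuffle): [0 3 7 8 4 2 1 5 6]
After op 6 (in_shuffle): [4 0 2 3 1 7 5 8 6]
After op 7 (reverse): [6 8 5 7 1 3 2 0 4]
After op 8 (cut(7)): [0 4 6 8 5 7 1 3 2]
Card 2 is at position 8.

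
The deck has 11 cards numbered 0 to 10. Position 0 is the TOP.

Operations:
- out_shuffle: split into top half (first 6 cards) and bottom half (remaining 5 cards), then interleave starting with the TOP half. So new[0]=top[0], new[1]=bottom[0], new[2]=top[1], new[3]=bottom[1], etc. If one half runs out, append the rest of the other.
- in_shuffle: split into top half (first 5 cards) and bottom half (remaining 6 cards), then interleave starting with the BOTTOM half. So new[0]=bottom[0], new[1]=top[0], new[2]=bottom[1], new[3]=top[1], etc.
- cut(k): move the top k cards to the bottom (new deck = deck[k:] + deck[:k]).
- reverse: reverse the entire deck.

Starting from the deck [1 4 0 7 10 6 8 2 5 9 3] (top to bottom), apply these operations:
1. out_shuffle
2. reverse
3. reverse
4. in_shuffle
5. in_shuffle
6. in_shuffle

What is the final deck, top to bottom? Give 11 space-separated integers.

Answer: 7 4 3 5 8 10 0 1 9 2 6

Derivation:
After op 1 (out_shuffle): [1 8 4 2 0 5 7 9 10 3 6]
After op 2 (reverse): [6 3 10 9 7 5 0 2 4 8 1]
After op 3 (reverse): [1 8 4 2 0 5 7 9 10 3 6]
After op 4 (in_shuffle): [5 1 7 8 9 4 10 2 3 0 6]
After op 5 (in_shuffle): [4 5 10 1 2 7 3 8 0 9 6]
After op 6 (in_shuffle): [7 4 3 5 8 10 0 1 9 2 6]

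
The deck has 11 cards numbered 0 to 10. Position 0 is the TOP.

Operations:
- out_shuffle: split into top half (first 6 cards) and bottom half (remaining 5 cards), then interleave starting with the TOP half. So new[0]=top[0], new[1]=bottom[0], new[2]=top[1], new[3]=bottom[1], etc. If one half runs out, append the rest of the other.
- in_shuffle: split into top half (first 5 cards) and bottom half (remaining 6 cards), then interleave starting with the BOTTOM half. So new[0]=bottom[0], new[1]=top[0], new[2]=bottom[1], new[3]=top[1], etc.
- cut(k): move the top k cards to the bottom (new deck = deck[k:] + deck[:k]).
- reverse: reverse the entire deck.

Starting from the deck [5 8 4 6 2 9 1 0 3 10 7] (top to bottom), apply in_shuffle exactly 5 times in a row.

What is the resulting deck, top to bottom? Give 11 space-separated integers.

After op 1 (in_shuffle): [9 5 1 8 0 4 3 6 10 2 7]
After op 2 (in_shuffle): [4 9 3 5 6 1 10 8 2 0 7]
After op 3 (in_shuffle): [1 4 10 9 8 3 2 5 0 6 7]
After op 4 (in_shuffle): [3 1 2 4 5 10 0 9 6 8 7]
After op 5 (in_shuffle): [10 3 0 1 9 2 6 4 8 5 7]

Answer: 10 3 0 1 9 2 6 4 8 5 7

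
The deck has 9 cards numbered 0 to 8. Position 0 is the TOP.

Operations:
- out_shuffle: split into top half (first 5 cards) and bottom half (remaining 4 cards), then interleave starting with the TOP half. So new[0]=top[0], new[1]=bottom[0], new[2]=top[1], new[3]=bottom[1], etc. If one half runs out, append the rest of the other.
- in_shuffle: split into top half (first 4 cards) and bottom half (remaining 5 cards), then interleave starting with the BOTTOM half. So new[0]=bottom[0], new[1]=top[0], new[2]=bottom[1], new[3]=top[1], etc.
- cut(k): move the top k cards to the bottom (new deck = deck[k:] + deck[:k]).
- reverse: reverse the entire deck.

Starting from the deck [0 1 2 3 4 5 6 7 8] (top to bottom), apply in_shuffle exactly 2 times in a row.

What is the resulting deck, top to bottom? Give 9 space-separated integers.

After op 1 (in_shuffle): [4 0 5 1 6 2 7 3 8]
After op 2 (in_shuffle): [6 4 2 0 7 5 3 1 8]

Answer: 6 4 2 0 7 5 3 1 8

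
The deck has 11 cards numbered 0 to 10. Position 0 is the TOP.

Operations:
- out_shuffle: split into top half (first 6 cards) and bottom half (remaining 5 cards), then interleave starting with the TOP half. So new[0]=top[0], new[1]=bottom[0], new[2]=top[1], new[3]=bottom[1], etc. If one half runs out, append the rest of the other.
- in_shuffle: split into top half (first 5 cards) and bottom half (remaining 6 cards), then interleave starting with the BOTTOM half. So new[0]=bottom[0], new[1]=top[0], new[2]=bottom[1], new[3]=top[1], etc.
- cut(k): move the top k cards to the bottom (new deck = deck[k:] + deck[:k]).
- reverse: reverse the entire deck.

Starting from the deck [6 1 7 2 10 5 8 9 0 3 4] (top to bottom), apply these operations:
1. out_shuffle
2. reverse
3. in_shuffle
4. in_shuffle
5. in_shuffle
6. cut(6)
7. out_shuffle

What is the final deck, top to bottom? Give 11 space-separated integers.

Answer: 2 10 5 8 9 0 3 4 6 1 7

Derivation:
After op 1 (out_shuffle): [6 8 1 9 7 0 2 3 10 4 5]
After op 2 (reverse): [5 4 10 3 2 0 7 9 1 8 6]
After op 3 (in_shuffle): [0 5 7 4 9 10 1 3 8 2 6]
After op 4 (in_shuffle): [10 0 1 5 3 7 8 4 2 9 6]
After op 5 (in_shuffle): [7 10 8 0 4 1 2 5 9 3 6]
After op 6 (cut(6)): [2 5 9 3 6 7 10 8 0 4 1]
After op 7 (out_shuffle): [2 10 5 8 9 0 3 4 6 1 7]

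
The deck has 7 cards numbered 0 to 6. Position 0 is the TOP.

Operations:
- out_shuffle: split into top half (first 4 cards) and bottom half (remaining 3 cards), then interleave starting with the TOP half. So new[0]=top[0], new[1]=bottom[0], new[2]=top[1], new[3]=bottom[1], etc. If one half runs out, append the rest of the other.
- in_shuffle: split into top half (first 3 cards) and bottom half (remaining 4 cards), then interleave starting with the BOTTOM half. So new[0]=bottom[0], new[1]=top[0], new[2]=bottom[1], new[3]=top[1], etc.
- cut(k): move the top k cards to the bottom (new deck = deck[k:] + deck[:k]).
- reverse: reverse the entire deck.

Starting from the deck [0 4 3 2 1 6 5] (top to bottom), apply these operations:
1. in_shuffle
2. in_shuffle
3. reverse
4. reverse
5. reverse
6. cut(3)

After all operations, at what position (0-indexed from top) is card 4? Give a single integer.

After op 1 (in_shuffle): [2 0 1 4 6 3 5]
After op 2 (in_shuffle): [4 2 6 0 3 1 5]
After op 3 (reverse): [5 1 3 0 6 2 4]
After op 4 (reverse): [4 2 6 0 3 1 5]
After op 5 (reverse): [5 1 3 0 6 2 4]
After op 6 (cut(3)): [0 6 2 4 5 1 3]
Card 4 is at position 3.

Answer: 3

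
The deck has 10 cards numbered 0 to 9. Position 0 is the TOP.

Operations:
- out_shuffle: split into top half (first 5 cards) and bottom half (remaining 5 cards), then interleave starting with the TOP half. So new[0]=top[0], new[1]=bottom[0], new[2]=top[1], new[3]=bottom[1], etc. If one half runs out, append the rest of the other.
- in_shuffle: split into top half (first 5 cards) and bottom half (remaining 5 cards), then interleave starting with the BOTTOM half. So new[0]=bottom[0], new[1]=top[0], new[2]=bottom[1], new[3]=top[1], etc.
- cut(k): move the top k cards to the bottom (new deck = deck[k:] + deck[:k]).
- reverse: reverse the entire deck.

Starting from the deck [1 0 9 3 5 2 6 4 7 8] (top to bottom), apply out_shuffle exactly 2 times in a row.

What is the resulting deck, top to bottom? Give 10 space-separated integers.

Answer: 1 4 2 3 0 7 6 5 9 8

Derivation:
After op 1 (out_shuffle): [1 2 0 6 9 4 3 7 5 8]
After op 2 (out_shuffle): [1 4 2 3 0 7 6 5 9 8]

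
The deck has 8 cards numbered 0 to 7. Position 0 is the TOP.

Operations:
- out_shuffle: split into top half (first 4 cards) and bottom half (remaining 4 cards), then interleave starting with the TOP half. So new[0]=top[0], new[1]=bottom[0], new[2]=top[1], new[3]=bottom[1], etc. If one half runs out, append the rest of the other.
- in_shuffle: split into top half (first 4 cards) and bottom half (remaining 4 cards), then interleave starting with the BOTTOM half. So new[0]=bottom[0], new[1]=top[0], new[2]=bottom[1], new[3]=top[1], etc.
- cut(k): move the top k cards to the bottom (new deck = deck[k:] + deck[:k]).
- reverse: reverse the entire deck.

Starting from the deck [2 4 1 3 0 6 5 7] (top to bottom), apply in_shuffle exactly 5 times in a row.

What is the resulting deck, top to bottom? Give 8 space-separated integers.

Answer: 4 3 6 7 2 1 0 5

Derivation:
After op 1 (in_shuffle): [0 2 6 4 5 1 7 3]
After op 2 (in_shuffle): [5 0 1 2 7 6 3 4]
After op 3 (in_shuffle): [7 5 6 0 3 1 4 2]
After op 4 (in_shuffle): [3 7 1 5 4 6 2 0]
After op 5 (in_shuffle): [4 3 6 7 2 1 0 5]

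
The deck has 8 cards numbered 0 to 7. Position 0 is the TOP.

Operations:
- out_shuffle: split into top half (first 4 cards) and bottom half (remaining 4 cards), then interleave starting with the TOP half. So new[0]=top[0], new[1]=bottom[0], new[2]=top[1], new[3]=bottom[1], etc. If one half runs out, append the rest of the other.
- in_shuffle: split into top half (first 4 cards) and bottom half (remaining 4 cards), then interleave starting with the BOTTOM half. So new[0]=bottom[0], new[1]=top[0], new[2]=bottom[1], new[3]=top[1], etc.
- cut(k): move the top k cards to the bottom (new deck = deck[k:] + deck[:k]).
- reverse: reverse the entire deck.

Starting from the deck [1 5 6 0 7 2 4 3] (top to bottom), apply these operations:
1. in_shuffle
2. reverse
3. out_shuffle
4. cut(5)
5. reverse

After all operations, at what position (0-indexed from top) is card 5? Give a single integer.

After op 1 (in_shuffle): [7 1 2 5 4 6 3 0]
After op 2 (reverse): [0 3 6 4 5 2 1 7]
After op 3 (out_shuffle): [0 5 3 2 6 1 4 7]
After op 4 (cut(5)): [1 4 7 0 5 3 2 6]
After op 5 (reverse): [6 2 3 5 0 7 4 1]
Card 5 is at position 3.

Answer: 3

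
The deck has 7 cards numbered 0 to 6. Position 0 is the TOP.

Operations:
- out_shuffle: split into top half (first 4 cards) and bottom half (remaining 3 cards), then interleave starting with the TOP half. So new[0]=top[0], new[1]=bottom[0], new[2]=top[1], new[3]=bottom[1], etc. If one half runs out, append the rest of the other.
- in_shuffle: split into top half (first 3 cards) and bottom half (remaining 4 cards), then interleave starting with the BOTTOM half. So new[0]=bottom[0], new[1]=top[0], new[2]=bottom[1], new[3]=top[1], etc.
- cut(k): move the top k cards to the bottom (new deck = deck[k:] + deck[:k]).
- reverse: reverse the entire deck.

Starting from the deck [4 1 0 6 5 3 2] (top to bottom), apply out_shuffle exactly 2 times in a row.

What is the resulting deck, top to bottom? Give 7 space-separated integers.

Answer: 4 0 5 2 1 6 3

Derivation:
After op 1 (out_shuffle): [4 5 1 3 0 2 6]
After op 2 (out_shuffle): [4 0 5 2 1 6 3]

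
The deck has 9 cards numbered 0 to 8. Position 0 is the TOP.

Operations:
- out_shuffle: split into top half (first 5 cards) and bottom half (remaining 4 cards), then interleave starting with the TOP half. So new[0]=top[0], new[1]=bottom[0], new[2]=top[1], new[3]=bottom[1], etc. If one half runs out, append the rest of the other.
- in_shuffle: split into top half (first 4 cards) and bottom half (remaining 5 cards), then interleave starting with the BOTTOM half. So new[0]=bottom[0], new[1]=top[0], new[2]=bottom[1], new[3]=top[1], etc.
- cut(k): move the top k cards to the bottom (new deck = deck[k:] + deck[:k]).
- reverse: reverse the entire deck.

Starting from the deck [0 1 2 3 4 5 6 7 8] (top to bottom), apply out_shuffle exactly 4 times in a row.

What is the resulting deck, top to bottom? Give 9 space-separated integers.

After op 1 (out_shuffle): [0 5 1 6 2 7 3 8 4]
After op 2 (out_shuffle): [0 7 5 3 1 8 6 4 2]
After op 3 (out_shuffle): [0 8 7 6 5 4 3 2 1]
After op 4 (out_shuffle): [0 4 8 3 7 2 6 1 5]

Answer: 0 4 8 3 7 2 6 1 5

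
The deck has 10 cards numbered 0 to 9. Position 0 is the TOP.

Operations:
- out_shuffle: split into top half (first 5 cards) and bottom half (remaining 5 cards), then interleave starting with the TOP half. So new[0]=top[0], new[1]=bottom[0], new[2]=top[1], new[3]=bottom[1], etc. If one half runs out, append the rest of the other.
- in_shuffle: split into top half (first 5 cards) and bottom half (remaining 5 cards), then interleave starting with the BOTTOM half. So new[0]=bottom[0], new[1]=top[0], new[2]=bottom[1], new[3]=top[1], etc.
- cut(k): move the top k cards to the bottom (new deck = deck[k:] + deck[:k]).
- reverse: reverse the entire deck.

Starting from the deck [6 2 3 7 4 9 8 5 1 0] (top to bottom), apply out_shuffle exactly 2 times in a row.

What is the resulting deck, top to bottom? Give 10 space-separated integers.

After op 1 (out_shuffle): [6 9 2 8 3 5 7 1 4 0]
After op 2 (out_shuffle): [6 5 9 7 2 1 8 4 3 0]

Answer: 6 5 9 7 2 1 8 4 3 0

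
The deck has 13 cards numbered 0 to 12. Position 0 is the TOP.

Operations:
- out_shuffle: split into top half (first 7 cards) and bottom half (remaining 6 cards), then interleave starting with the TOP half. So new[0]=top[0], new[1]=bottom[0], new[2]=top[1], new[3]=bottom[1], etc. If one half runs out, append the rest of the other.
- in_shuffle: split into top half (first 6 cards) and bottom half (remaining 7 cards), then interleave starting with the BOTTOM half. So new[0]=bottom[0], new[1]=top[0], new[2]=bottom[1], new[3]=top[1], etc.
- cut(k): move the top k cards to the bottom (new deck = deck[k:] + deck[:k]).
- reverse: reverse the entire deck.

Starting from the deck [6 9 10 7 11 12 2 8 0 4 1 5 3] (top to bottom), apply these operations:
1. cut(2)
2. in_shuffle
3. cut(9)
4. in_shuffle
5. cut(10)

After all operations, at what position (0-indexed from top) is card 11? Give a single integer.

After op 1 (cut(2)): [10 7 11 12 2 8 0 4 1 5 3 6 9]
After op 2 (in_shuffle): [0 10 4 7 1 11 5 12 3 2 6 8 9]
After op 3 (cut(9)): [2 6 8 9 0 10 4 7 1 11 5 12 3]
After op 4 (in_shuffle): [4 2 7 6 1 8 11 9 5 0 12 10 3]
After op 5 (cut(10)): [12 10 3 4 2 7 6 1 8 11 9 5 0]
Card 11 is at position 9.

Answer: 9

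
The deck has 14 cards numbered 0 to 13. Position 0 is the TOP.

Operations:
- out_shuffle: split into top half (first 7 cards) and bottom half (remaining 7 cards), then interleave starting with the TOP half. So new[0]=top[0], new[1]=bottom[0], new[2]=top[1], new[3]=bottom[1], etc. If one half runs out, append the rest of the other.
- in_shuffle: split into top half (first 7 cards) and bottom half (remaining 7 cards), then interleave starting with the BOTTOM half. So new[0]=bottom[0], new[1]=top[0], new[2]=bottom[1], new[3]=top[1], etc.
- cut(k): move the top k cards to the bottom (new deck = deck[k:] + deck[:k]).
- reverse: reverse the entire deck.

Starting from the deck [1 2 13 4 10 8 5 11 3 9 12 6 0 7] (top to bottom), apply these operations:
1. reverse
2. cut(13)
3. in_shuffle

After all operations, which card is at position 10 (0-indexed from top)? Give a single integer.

After op 1 (reverse): [7 0 6 12 9 3 11 5 8 10 4 13 2 1]
After op 2 (cut(13)): [1 7 0 6 12 9 3 11 5 8 10 4 13 2]
After op 3 (in_shuffle): [11 1 5 7 8 0 10 6 4 12 13 9 2 3]
Position 10: card 13.

Answer: 13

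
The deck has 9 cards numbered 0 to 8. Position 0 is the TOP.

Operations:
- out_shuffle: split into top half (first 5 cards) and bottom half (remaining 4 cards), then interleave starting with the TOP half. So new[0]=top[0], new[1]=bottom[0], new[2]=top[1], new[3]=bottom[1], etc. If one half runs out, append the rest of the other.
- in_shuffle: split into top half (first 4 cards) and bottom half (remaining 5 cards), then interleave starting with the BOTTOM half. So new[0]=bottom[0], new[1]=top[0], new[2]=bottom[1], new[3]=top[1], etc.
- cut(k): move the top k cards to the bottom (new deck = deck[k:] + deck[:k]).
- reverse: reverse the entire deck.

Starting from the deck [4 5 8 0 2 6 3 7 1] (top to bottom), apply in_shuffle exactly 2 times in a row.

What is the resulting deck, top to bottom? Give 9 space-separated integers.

Answer: 3 2 8 4 7 6 0 5 1

Derivation:
After op 1 (in_shuffle): [2 4 6 5 3 8 7 0 1]
After op 2 (in_shuffle): [3 2 8 4 7 6 0 5 1]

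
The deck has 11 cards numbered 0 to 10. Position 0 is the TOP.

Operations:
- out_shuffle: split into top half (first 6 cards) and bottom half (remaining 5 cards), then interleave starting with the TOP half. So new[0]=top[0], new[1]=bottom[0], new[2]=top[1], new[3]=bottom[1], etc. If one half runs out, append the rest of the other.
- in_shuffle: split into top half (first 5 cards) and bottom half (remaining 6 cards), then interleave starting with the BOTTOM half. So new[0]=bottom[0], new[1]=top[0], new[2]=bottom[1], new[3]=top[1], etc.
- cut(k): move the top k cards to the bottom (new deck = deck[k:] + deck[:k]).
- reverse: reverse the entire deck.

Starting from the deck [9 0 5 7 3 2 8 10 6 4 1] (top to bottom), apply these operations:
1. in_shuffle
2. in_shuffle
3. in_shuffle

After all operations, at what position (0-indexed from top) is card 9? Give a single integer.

Answer: 7

Derivation:
After op 1 (in_shuffle): [2 9 8 0 10 5 6 7 4 3 1]
After op 2 (in_shuffle): [5 2 6 9 7 8 4 0 3 10 1]
After op 3 (in_shuffle): [8 5 4 2 0 6 3 9 10 7 1]
Card 9 is at position 7.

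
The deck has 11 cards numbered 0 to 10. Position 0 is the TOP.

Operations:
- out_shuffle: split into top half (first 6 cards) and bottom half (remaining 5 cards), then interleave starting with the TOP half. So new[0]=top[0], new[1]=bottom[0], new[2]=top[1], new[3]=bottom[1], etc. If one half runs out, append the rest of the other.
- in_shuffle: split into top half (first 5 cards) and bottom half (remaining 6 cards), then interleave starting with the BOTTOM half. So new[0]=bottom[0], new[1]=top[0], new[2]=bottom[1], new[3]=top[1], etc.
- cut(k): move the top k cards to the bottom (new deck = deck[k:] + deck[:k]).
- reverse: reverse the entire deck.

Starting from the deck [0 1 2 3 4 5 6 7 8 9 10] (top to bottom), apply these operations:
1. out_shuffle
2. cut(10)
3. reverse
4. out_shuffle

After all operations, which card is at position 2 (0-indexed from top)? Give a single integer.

After op 1 (out_shuffle): [0 6 1 7 2 8 3 9 4 10 5]
After op 2 (cut(10)): [5 0 6 1 7 2 8 3 9 4 10]
After op 3 (reverse): [10 4 9 3 8 2 7 1 6 0 5]
After op 4 (out_shuffle): [10 7 4 1 9 6 3 0 8 5 2]
Position 2: card 4.

Answer: 4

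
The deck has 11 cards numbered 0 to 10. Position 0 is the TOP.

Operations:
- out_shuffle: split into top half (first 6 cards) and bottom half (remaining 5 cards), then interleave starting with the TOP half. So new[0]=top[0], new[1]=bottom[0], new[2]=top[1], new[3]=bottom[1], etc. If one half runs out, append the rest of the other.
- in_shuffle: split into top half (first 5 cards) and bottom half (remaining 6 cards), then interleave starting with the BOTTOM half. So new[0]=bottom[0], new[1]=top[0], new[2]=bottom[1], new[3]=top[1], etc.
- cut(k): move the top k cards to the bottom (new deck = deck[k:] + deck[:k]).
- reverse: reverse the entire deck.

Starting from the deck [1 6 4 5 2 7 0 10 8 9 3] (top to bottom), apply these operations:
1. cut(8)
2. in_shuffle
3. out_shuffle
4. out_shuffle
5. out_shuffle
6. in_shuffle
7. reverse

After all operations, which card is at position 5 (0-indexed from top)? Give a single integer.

Answer: 9

Derivation:
After op 1 (cut(8)): [8 9 3 1 6 4 5 2 7 0 10]
After op 2 (in_shuffle): [4 8 5 9 2 3 7 1 0 6 10]
After op 3 (out_shuffle): [4 7 8 1 5 0 9 6 2 10 3]
After op 4 (out_shuffle): [4 9 7 6 8 2 1 10 5 3 0]
After op 5 (out_shuffle): [4 1 9 10 7 5 6 3 8 0 2]
After op 6 (in_shuffle): [5 4 6 1 3 9 8 10 0 7 2]
After op 7 (reverse): [2 7 0 10 8 9 3 1 6 4 5]
Position 5: card 9.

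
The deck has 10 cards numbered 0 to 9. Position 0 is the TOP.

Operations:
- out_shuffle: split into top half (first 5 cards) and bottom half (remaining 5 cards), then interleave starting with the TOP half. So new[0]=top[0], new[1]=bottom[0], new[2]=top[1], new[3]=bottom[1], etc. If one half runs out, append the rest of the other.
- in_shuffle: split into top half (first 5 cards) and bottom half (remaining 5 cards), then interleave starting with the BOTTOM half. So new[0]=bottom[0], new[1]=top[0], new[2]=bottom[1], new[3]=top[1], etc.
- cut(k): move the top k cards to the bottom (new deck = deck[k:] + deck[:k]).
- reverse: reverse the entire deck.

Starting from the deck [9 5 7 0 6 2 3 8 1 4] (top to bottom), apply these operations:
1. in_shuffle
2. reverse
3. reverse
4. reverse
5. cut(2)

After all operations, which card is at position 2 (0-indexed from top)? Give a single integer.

After op 1 (in_shuffle): [2 9 3 5 8 7 1 0 4 6]
After op 2 (reverse): [6 4 0 1 7 8 5 3 9 2]
After op 3 (reverse): [2 9 3 5 8 7 1 0 4 6]
After op 4 (reverse): [6 4 0 1 7 8 5 3 9 2]
After op 5 (cut(2)): [0 1 7 8 5 3 9 2 6 4]
Position 2: card 7.

Answer: 7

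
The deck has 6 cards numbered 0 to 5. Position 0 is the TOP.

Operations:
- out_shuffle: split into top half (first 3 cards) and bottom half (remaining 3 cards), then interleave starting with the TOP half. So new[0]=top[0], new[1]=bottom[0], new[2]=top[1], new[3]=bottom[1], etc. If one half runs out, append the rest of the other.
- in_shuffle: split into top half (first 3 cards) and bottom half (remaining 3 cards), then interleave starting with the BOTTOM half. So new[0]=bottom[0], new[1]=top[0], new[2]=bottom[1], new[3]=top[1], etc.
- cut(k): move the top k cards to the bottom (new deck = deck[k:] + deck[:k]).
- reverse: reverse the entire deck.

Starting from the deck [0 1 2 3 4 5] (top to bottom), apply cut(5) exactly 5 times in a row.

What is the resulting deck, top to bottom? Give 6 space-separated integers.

Answer: 1 2 3 4 5 0

Derivation:
After op 1 (cut(5)): [5 0 1 2 3 4]
After op 2 (cut(5)): [4 5 0 1 2 3]
After op 3 (cut(5)): [3 4 5 0 1 2]
After op 4 (cut(5)): [2 3 4 5 0 1]
After op 5 (cut(5)): [1 2 3 4 5 0]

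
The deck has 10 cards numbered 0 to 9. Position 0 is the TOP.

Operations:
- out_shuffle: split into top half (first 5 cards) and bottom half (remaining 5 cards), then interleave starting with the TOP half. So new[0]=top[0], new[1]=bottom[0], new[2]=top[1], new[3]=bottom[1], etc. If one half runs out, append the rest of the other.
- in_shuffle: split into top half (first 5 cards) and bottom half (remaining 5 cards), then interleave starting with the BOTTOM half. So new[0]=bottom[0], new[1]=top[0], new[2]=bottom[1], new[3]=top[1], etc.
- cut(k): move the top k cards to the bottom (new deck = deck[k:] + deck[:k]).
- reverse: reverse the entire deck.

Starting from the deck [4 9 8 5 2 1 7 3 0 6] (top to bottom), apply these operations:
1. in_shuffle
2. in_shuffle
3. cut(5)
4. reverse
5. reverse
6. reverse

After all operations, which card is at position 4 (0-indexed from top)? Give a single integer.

After op 1 (in_shuffle): [1 4 7 9 3 8 0 5 6 2]
After op 2 (in_shuffle): [8 1 0 4 5 7 6 9 2 3]
After op 3 (cut(5)): [7 6 9 2 3 8 1 0 4 5]
After op 4 (reverse): [5 4 0 1 8 3 2 9 6 7]
After op 5 (reverse): [7 6 9 2 3 8 1 0 4 5]
After op 6 (reverse): [5 4 0 1 8 3 2 9 6 7]
Position 4: card 8.

Answer: 8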